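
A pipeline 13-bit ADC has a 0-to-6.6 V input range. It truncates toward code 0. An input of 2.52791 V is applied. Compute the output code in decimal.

code 3137

Full-scale span = 6.6 V; LSB = 6.6/2^13 = 0.806 mV.
(V_in − V_low)/LSB = (2.52791 − 0) / 0.000805664 = 3137.673.
So the output code is 3137.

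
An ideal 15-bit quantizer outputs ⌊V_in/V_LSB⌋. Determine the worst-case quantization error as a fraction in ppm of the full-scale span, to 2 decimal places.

30.52 ppm

Truncating → worst-case error = 1 LSB = V_FS/2^15, so 1e+06/32768 = 30.5176 ppm of full scale.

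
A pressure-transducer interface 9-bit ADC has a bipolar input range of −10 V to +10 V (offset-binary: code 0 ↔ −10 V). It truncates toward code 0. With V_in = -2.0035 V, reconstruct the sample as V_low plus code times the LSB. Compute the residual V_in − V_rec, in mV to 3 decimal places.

LSB = 20/2^9 = 39.062 mV.
(V_in − V_low)/LSB = (-2.0035 − (−10))/0.0390625 = 204.7104 → code 204 (floor).
Code 204 maps back to (−10) + 204×0.0390625 V = -2.03125 V.
Error = -2.0035 − (−2.03125) = 0.02775 V = 27.750 mV.

27.750 mV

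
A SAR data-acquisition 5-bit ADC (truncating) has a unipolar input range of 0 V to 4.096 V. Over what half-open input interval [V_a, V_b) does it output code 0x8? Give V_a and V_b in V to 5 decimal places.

[1.02400 V, 1.15200 V)

LSB = 4.096/2^5 = 128.000 mV.
Code 0x8 = 8 decimal.
V_a = V_low + 8·LSB = 1.024 V; V_b = V_low + 9·LSB = 1.152 V.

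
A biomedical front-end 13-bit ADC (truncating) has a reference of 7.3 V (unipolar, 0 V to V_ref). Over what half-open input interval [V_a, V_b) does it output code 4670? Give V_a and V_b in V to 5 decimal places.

[4.16150 V, 4.16239 V)

LSB = 7.3/2^13 = 0.891 mV.
V_a = V_low + 4670·LSB = 4.1615 V; V_b = V_low + 4671·LSB = 4.16239 V.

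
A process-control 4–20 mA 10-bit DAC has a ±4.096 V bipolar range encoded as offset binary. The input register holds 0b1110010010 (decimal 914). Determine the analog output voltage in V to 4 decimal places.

LSB = 8.192 V / 2^10 = 8.000 mV.
Code 0b1110010010 = 914 decimal.
V_out = (−4.096) + 914 × 0.008 V = 3.216 V.

3.2160 V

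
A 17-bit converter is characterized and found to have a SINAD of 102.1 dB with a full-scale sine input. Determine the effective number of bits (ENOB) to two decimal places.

ENOB = (SINAD − 1.76) / 6.02 = (102.1 − 1.76)/6.02 = 16.668.

16.67 bits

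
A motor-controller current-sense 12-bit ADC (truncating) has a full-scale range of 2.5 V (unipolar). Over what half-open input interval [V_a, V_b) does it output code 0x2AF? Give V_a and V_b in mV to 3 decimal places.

LSB = 2.5/2^12 = 0.610 mV.
Code 0x2AF = 687 decimal.
V_a = V_low + 687·LSB = 0.419312 V; V_b = V_low + 688·LSB = 0.419922 V.

[419.312 mV, 419.922 mV)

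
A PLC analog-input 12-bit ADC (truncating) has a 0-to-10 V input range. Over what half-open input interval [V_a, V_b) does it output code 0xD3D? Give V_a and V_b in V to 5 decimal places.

[8.27393 V, 8.27637 V)

LSB = 10/2^12 = 2.441 mV.
Code 0xD3D = 3389 decimal.
V_a = V_low + 3389·LSB = 8.27393 V; V_b = V_low + 3390·LSB = 8.27637 V.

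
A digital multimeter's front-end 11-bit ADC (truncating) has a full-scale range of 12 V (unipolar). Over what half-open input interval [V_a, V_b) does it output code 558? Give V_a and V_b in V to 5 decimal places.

LSB = 12/2^11 = 5.859 mV.
V_a = V_low + 558·LSB = 3.26953 V; V_b = V_low + 559·LSB = 3.27539 V.

[3.26953 V, 3.27539 V)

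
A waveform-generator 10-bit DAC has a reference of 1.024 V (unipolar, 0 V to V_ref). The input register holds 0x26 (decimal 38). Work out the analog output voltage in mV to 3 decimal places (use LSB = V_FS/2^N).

LSB = 1.024 V / 2^10 = 1.000 mV.
Code 0x26 = 38 decimal.
V_out = 0 + 38 × 0.001 V = 0.038 V.
= 38.000 mV.

38.000 mV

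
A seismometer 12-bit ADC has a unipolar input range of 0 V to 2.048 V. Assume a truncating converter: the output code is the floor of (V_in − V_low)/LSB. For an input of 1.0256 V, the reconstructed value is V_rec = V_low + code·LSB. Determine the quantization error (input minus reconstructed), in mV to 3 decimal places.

LSB = 2.048/2^12 = 0.500 mV.
(1.0256 − 0)/0.0005 = 2051.2000; ⌊·⌋ gives code 2051.
V_rec = 0 + 2051·0.0005 = 1.0255 V.
Error = 1.0256 − 1.0255 = 0.0001 V = 0.100 mV.

0.100 mV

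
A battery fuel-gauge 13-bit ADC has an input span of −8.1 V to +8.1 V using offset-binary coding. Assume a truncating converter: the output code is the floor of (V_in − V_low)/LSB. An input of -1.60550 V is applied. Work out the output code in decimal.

Full-scale span = 16.2 V; LSB = 16.2/2^13 = 1.978 mV.
(V_in − V_low)/LSB = (-1.60550 − (−8.1)) / 0.00197754 = 3284.132.
So the output code is 3284.

code 3284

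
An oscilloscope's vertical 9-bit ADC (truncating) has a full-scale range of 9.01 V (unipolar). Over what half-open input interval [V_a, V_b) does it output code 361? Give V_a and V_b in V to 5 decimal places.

[6.35275 V, 6.37035 V)

LSB = 9.01/2^9 = 17.598 mV.
V_a = V_low + 361·LSB = 6.35275 V; V_b = V_low + 362·LSB = 6.37035 V.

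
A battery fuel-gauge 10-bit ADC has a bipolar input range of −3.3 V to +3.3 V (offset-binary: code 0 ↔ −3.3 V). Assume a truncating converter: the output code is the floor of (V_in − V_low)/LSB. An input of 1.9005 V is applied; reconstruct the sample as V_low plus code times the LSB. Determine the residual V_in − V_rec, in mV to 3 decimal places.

Step size: 6.6 V ÷ 2^10 = 6.445 mV.
Scaled input = 806.8655 LSBs, so code = 806.
V_rec = (−3.3) + 806·0.00644531 = 1.8949219 V.
Error = 1.9005 − 1.8949219 = 0.00557812 V = 5.578 mV.

5.578 mV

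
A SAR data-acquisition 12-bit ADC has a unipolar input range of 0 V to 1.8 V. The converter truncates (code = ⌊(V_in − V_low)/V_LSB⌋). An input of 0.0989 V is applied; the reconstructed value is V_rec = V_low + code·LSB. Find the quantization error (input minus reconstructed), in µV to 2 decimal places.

One LSB is 1.8 V / 4096 = 439.45 µV.
(0.0989 − 0)/0.000439453 = 225.0524; ⌊·⌋ gives code 225.
V_rec = 0 + 225·0.000439453 = 0.098876953 V.
Difference: 2.30469e-05 V → 23.05 µV.

23.05 µV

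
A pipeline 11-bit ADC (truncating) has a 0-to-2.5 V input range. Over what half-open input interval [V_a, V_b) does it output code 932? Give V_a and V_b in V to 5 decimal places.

[1.13770 V, 1.13892 V)

LSB = 2.5/2^11 = 1.221 mV.
V_a = V_low + 932·LSB = 1.1377 V; V_b = V_low + 933·LSB = 1.13892 V.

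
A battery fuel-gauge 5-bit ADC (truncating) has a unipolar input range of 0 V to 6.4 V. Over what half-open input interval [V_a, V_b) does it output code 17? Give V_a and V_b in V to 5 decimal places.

[3.40000 V, 3.60000 V)

LSB = 6.4/2^5 = 200.000 mV.
V_a = V_low + 17·LSB = 3.4 V; V_b = V_low + 18·LSB = 3.6 V.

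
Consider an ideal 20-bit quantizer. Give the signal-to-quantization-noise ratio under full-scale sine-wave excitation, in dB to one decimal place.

SNR ≈ 6.02·N + 1.76 dB = 6.02·20 + 1.76 = 122.16 dB.

122.2 dB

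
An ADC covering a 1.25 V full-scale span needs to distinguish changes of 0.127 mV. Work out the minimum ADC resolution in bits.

Number of steps required ≥ 1.25 V / 0.127 mV = 9842.52.
Need 2^N ≥ 9842.52; 2^13 = 8192, 2^14 = 16384.
Minimum N = 14.

14 bits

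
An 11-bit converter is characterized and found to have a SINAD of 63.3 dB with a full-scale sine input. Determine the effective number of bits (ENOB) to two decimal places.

10.22 bits

ENOB = (SINAD − 1.76) / 6.02 = (63.3 − 1.76)/6.02 = 10.223.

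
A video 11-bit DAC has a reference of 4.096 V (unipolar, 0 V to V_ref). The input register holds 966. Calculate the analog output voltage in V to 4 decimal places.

LSB = 4.096 V / 2^11 = 2.000 mV.
V_out = 0 + 966 × 0.002 V = 1.932 V.

1.9320 V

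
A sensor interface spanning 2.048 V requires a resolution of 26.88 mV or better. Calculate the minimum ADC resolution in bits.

Number of steps required ≥ 2.048 V / 26.88 mV = 76.19.
Need 2^N ≥ 76.19; 2^6 = 64, 2^7 = 128.
Minimum N = 7.

7 bits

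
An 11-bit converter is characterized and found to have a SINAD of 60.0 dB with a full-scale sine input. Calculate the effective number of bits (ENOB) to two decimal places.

ENOB = (SINAD − 1.76) / 6.02 = (60.0 − 1.76)/6.02 = 9.674.

9.67 bits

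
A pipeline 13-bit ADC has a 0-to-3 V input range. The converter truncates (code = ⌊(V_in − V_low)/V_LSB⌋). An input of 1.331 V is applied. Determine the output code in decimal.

code 3634

With 8192 levels over 3 V, one step is 366.21 µV.
Input sits at 3634.517 steps above V_low.
Floor → code 3634.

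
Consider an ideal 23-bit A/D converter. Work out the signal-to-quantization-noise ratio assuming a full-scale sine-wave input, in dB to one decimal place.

140.2 dB

SNR ≈ 6.02·N + 1.76 dB = 6.02·23 + 1.76 = 140.22 dB.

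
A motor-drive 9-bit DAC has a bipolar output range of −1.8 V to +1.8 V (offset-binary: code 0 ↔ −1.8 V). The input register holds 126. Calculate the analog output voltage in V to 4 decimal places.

LSB = 3.6 V / 2^9 = 7.031 mV.
V_out = (−1.8) + 126 × 0.00703125 V = -0.914062 V.

-0.9141 V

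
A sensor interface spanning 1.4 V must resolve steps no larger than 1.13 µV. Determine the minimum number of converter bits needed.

21 bits

Number of steps required ≥ 1.4 V / 1.13 µV = 1238938.05.
Need 2^N ≥ 1238938.05; 2^20 = 1048576, 2^21 = 2097152.
Minimum N = 21.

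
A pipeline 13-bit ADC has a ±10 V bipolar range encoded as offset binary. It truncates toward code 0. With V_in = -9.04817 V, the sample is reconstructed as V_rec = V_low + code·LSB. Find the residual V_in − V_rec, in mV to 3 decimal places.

LSB = 20/2^13 = 2.441 mV.
(V_in − V_low)/LSB = (-9.04817 − (−10))/0.00244141 = 389.8696 → code 389 (floor).
Reconstructed: -9.050293 V.
Error = -9.04817 − (−9.050293) = 0.00212297 V = 2.123 mV.

2.123 mV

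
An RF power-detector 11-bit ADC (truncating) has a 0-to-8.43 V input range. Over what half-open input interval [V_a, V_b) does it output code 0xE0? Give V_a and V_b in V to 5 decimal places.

LSB = 8.43/2^11 = 4.116 mV.
Code 0xE0 = 224 decimal.
V_a = V_low + 224·LSB = 0.922031 V; V_b = V_low + 225·LSB = 0.926147 V.

[0.92203 V, 0.92615 V)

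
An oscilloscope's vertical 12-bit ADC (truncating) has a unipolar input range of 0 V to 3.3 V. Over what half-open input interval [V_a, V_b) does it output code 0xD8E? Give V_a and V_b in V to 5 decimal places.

[2.79565 V, 2.79646 V)

LSB = 3.3/2^12 = 0.806 mV.
Code 0xD8E = 3470 decimal.
V_a = V_low + 3470·LSB = 2.79565 V; V_b = V_low + 3471·LSB = 2.79646 V.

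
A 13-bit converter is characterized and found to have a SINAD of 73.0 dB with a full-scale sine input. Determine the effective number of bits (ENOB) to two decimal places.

ENOB = (SINAD − 1.76) / 6.02 = (73.0 − 1.76)/6.02 = 11.834.

11.83 bits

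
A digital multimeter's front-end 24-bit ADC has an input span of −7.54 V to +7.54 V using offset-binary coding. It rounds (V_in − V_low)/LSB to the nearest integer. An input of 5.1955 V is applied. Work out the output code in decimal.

code 14168848

With 16777216 levels over 15.08 V, one step is 0.90 µV.
Input sits at 14168848.433 steps above V_low.
Round → code 14168848.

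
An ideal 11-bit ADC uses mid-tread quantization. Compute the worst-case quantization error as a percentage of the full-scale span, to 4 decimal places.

Rounding → worst-case error = ½ LSB = V_FS/2^12, so 100/4096 = 0.0244141 % of full scale.

0.0244 %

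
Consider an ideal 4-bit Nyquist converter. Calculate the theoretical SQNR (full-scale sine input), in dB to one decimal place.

25.8 dB

SNR ≈ 6.02·N + 1.76 dB = 6.02·4 + 1.76 = 25.84 dB.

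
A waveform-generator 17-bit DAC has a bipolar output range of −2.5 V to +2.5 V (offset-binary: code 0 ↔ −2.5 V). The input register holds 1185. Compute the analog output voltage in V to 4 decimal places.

LSB = 5 V / 2^17 = 38.15 µV.
V_out = (−2.5) + 1185 × 3.8147e-05 V = -2.4548 V.

-2.4548 V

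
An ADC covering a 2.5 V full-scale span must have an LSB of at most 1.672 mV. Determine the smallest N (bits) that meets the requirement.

Number of steps required ≥ 2.5 V / 1.672 mV = 1495.22.
Need 2^N ≥ 1495.22; 2^10 = 1024, 2^11 = 2048.
Minimum N = 11.

11 bits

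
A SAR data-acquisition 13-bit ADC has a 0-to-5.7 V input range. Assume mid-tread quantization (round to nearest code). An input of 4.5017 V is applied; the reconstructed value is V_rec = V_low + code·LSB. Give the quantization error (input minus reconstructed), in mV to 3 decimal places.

-0.131 mV

One LSB is 5.7 V / 8192 = 0.696 mV.
(4.5017 − 0)/0.000695801 = 6469.8116; round gives code 6470.
V_rec = 0 + 6470·0.000695801 = 4.5018311 V.
Difference: -0.000131055 V → -0.131 mV.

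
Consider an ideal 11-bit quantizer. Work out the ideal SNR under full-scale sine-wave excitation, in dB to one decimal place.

68.0 dB

SNR ≈ 6.02·N + 1.76 dB = 6.02·11 + 1.76 = 67.98 dB.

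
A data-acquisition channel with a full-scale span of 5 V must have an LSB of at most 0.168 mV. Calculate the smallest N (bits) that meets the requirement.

Number of steps required ≥ 5 V / 0.168 mV = 29761.90.
Need 2^N ≥ 29761.90; 2^14 = 16384, 2^15 = 32768.
Minimum N = 15.

15 bits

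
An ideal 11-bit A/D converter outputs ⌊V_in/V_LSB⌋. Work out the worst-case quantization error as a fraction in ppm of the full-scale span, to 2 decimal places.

488.28 ppm

Truncating → worst-case error = 1 LSB = V_FS/2^11, so 1e+06/2048 = 488.281 ppm of full scale.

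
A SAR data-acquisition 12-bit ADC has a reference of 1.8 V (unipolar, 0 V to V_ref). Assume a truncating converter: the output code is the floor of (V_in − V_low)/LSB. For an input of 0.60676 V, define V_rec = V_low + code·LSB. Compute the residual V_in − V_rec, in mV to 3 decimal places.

One LSB is 1.8 V / 4096 = 439.45 µV.
Scaled input = 1380.7161 LSBs, so code = 1380.
V_rec = 0 + 1380·0.000439453 = 0.60644531 V.
Difference: 0.000314688 V → 0.315 mV.

0.315 mV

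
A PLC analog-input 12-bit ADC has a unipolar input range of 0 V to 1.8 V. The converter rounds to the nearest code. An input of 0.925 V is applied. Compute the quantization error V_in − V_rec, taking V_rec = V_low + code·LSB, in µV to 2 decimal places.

LSB = 1.8/2^12 = 439.45 µV.
(0.925 − 0)/0.000439453 = 2104.8889; round gives code 2105.
V_rec = 0 + 2105·0.000439453 = 0.92504883 V.
V_in − V_rec = -4.88281e-05 V = -48.83 µV.

-48.83 µV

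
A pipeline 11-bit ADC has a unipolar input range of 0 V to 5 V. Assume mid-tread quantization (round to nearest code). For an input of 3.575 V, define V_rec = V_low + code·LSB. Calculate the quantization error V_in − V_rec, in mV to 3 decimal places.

One LSB is 5 V / 2048 = 2.441 mV.
Scaled input = 1464.3200 LSBs, so code = 1464.
Code 1464 maps back to 0 + 1464×0.00244141 V = 3.5742188 V.
V_in − V_rec = 0.00078125 V = 0.781 mV.

0.781 mV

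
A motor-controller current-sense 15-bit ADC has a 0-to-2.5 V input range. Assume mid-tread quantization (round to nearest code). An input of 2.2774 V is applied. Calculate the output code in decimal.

code 29850

With 32768 levels over 2.5 V, one step is 76.29 µV.
Input sits at 29850.337 steps above V_low.
round(29850.337) = 29850.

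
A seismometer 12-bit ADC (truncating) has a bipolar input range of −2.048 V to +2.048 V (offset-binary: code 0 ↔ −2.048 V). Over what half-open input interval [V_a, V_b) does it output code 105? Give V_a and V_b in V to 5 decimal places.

LSB = 4.096/2^12 = 1.000 mV.
V_a = V_low + 105·LSB = -1.943 V; V_b = V_low + 106·LSB = -1.942 V.

[-1.94300 V, -1.94200 V)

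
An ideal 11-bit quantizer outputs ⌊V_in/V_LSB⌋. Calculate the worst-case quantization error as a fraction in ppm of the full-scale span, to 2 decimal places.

488.28 ppm

Truncating → worst-case error = 1 LSB = V_FS/2^11, so 1e+06/2048 = 488.281 ppm of full scale.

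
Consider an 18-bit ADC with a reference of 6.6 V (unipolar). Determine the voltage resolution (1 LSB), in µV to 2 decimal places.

25.18 µV

Full-scale span = 6.6 V.
LSB = 6.6 / 2^18 = 6.6 / 262144 = 2.5177e-05 V = 25.18 µV.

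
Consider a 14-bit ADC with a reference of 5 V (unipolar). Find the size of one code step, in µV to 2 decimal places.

Full-scale span = 5 V.
LSB = 5 / 2^14 = 5 / 16384 = 0.000305176 V = 305.18 µV.

305.18 µV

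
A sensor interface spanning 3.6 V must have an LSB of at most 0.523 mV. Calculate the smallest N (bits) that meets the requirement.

13 bits

Number of steps required ≥ 3.6 V / 0.523 mV = 6883.37.
Need 2^N ≥ 6883.37; 2^12 = 4096, 2^13 = 8192.
Minimum N = 13.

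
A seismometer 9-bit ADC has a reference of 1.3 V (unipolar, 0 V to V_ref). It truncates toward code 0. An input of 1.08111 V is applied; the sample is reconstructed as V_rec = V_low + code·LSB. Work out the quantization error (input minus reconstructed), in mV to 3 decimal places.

2.008 mV

Step size: 1.3 V ÷ 2^9 = 2.539 mV.
Scaled input = 425.7910 LSBs, so code = 425.
V_rec = 0 + 425·0.00253906 = 1.0791016 V.
Difference: 0.00200844 V → 2.008 mV.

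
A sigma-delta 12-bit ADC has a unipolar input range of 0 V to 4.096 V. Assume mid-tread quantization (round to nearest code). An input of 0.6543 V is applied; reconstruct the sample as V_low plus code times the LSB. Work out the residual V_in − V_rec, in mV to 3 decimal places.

LSB = 4.096/2^12 = 1.000 mV.
(V_in − V_low)/LSB = (0.6543 − 0)/0.001 = 654.3000 → code 654 (round).
Code 654 maps back to 0 + 654×0.001 V = 0.654 V.
V_in − V_rec = 0.0003 V = 0.300 mV.

0.300 mV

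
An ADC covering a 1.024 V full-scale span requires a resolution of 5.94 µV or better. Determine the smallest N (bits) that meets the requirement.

18 bits

Number of steps required ≥ 1.024 V / 5.94 µV = 172390.57.
Need 2^N ≥ 172390.57; 2^17 = 131072, 2^18 = 262144.
Minimum N = 18.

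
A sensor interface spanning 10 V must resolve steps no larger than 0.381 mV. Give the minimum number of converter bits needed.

15 bits

Number of steps required ≥ 10 V / 0.381 mV = 26246.72.
Need 2^N ≥ 26246.72; 2^14 = 16384, 2^15 = 32768.
Minimum N = 15.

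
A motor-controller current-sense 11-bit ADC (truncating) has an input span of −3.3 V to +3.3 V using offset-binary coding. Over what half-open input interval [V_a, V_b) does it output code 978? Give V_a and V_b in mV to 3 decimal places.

LSB = 6.6/2^11 = 3.223 mV.
V_a = V_low + 978·LSB = -0.148242 V; V_b = V_low + 979·LSB = -0.14502 V.

[-148.242 mV, -145.020 mV)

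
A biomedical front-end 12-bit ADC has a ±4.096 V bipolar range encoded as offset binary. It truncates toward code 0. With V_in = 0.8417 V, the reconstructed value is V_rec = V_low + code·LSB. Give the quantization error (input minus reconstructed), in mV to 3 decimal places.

One LSB is 8.192 V / 4096 = 2.000 mV.
(V_in − V_low)/LSB = (0.8417 − (−4.096))/0.002 = 2468.8500 → code 2468 (floor).
V_rec = (−4.096) + 2468·0.002 = 0.84 V.
Error = 0.8417 − 0.84 = 0.0017 V = 1.700 mV.

1.700 mV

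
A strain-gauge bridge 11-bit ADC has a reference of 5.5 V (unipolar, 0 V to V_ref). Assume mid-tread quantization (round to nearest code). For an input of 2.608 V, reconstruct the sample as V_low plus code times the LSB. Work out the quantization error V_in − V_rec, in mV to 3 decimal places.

One LSB is 5.5 V / 2048 = 2.686 mV.
(V_in − V_low)/LSB = (2.608 − 0)/0.00268555 = 971.1244 → code 971 (round).
Reconstructed: 2.607666 V.
Error = 2.608 − 2.607666 = 0.000333984 V = 0.334 mV.

0.334 mV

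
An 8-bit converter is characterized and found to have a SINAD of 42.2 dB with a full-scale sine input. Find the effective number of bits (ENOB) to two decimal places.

6.72 bits

ENOB = (SINAD − 1.76) / 6.02 = (42.2 − 1.76)/6.02 = 6.718.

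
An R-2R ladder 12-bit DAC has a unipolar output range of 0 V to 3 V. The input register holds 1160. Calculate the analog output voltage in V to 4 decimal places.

LSB = 3 V / 2^12 = 0.732 mV.
V_out = 0 + 1160 × 0.000732422 V = 0.849609 V.

0.8496 V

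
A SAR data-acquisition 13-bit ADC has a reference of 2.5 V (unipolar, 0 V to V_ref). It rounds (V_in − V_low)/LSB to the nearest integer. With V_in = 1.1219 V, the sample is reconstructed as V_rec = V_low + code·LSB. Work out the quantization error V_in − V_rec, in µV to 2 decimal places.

LSB = 2.5/2^13 = 305.18 µV.
(1.1219 − 0)/0.000305176 = 3676.2419; round gives code 3676.
V_rec = 0 + 3676·0.000305176 = 1.1218262 V.
V_in − V_rec = 7.38281e-05 V = 73.83 µV.

73.83 µV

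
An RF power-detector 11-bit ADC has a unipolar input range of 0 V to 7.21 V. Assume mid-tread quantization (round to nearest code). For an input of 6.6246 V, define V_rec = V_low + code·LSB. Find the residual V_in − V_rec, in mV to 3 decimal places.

-0.996 mV

Step size: 7.21 V ÷ 2^11 = 3.521 mV.
Scaled input = 1881.7172 LSBs, so code = 1882.
Code 1882 maps back to 0 + 1882×0.00352051 V = 6.6255957 V.
V_in − V_rec = -0.000995703 V = -0.996 mV.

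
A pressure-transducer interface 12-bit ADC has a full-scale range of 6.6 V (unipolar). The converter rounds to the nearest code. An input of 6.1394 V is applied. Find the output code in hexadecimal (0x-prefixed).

With 4096 levels over 6.6 V, one step is 1.611 mV.
(6.1394 − 0) / 0.00161133 = 3810.149 LSBs.
So the output code is 3810.
In hexadecimal (0x-prefixed): 0xEE2.

code 0xEE2 (decimal 3810)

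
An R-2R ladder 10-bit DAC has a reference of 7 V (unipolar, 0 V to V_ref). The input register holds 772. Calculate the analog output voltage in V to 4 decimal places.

LSB = 7 V / 2^10 = 6.836 mV.
V_out = 0 + 772 × 0.00683594 V = 5.27734 V.

5.2773 V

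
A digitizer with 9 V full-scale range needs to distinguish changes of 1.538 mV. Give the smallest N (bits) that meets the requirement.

Number of steps required ≥ 9 V / 1.538 mV = 5851.76.
Need 2^N ≥ 5851.76; 2^12 = 4096, 2^13 = 8192.
Minimum N = 13.

13 bits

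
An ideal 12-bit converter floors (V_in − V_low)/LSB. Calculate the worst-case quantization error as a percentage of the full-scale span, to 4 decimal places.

Truncating → worst-case error = 1 LSB = V_FS/2^12, so 100/4096 = 0.0244141 % of full scale.

0.0244 %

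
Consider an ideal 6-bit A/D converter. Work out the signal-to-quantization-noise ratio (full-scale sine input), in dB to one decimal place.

SNR ≈ 6.02·N + 1.76 dB = 6.02·6 + 1.76 = 37.88 dB.

37.9 dB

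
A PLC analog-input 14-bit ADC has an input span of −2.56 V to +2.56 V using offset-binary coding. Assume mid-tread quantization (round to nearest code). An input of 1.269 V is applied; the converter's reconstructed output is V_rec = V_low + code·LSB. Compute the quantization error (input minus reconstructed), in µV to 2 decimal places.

-62.50 µV

One LSB is 5.12 V / 16384 = 312.50 µV.
(V_in − V_low)/LSB = (1.269 − (−2.56))/0.0003125 = 12252.8000 → code 12253 (round).
Reconstructed: 1.2690625 V.
Error = 1.269 − 1.2690625 = -6.25e-05 V = -62.50 µV.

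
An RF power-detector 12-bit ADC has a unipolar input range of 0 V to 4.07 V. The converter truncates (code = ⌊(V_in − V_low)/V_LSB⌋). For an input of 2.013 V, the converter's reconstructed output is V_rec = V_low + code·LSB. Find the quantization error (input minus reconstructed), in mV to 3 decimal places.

0.854 mV

Step size: 4.07 V ÷ 2^12 = 0.994 mV.
(V_in − V_low)/LSB = (2.013 − 0)/0.000993652 = 2025.8595 → code 2025 (floor).
V_rec = 0 + 2025·0.000993652 = 2.012146 V.
Difference: 0.000854004 V → 0.854 mV.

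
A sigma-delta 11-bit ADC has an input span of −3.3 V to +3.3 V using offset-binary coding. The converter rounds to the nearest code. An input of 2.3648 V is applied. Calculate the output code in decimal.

code 1758

With 2048 levels over 6.6 V, one step is 3.223 mV.
(2.3648 − (−3.3)) / 0.00322266 = 1757.805 LSBs.
round(1757.805) = 1758.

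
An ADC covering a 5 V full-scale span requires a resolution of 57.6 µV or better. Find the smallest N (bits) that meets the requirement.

Number of steps required ≥ 5 V / 57.6 µV = 86805.56.
Need 2^N ≥ 86805.56; 2^16 = 65536, 2^17 = 131072.
Minimum N = 17.

17 bits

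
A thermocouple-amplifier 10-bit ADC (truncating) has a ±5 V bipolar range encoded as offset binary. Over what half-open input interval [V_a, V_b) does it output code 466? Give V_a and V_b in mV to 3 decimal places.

[-449.219 mV, -439.453 mV)

LSB = 10/2^10 = 9.766 mV.
V_a = V_low + 466·LSB = -0.449219 V; V_b = V_low + 467·LSB = -0.439453 V.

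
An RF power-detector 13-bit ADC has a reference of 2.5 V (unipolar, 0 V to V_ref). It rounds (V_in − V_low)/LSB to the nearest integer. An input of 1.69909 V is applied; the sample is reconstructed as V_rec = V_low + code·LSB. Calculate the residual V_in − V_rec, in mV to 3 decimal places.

-0.129 mV

Step size: 2.5 V ÷ 2^13 = 305.18 µV.
Scaled input = 5567.5781 LSBs, so code = 5568.
Reconstructed: 1.6992188 V.
Difference: -0.00012875 V → -0.129 mV.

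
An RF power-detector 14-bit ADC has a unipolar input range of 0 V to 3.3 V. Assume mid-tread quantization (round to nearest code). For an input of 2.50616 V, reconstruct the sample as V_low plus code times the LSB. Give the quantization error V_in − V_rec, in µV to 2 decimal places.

One LSB is 3.3 V / 16384 = 201.42 µV.
(2.50616 − 0)/0.000201416 = 12442.7047; round gives code 12443.
Reconstructed: 2.5062195 V.
Difference: -5.94824e-05 V → -59.48 µV.

-59.48 µV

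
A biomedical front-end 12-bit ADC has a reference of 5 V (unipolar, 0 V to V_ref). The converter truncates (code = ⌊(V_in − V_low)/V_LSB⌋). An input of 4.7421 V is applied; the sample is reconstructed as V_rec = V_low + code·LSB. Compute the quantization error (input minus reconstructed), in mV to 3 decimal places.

One LSB is 5 V / 4096 = 1.221 mV.
Scaled input = 3884.7283 LSBs, so code = 3884.
Reconstructed: 4.7412109 V.
Error = 4.7421 − 4.7412109 = 0.000889062 V = 0.889 mV.

0.889 mV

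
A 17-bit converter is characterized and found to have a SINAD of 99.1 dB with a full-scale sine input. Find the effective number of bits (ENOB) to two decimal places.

ENOB = (SINAD − 1.76) / 6.02 = (99.1 − 1.76)/6.02 = 16.169.

16.17 bits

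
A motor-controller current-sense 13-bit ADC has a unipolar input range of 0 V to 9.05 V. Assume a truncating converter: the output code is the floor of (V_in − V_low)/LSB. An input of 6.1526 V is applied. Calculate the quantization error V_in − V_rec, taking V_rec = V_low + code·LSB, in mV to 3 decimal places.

0.323 mV

LSB = 9.05/2^13 = 1.105 mV.
(6.1526 − 0)/0.00110474 = 5569.2927; ⌊·⌋ gives code 5569.
Code 5569 maps back to 0 + 5569×0.00110474 V = 6.1522766 V.
Difference: 0.000323389 V → 0.323 mV.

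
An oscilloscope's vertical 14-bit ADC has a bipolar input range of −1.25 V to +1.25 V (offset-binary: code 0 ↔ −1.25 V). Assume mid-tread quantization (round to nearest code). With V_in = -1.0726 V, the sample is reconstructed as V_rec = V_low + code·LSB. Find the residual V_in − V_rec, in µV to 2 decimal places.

LSB = 2.5/2^14 = 152.59 µV.
Scaled input = 1162.6086 LSBs, so code = 1163.
Code 1163 maps back to (−1.25) + 1163×0.000152588 V = -1.0725403 V.
V_in − V_rec = -5.97168e-05 V = -59.72 µV.

-59.72 µV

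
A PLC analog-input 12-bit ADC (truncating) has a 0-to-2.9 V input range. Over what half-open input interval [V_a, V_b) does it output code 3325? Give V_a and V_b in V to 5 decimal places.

LSB = 2.9/2^12 = 0.708 mV.
V_a = V_low + 3325·LSB = 2.35413 V; V_b = V_low + 3326·LSB = 2.35483 V.

[2.35413 V, 2.35483 V)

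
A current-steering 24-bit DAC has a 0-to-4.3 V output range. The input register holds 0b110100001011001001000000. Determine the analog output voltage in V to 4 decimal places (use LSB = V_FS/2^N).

3.5054 V

LSB = 4.3 V / 2^24 = 0.26 µV.
Code 0b110100001011001001000000 = 13677120 decimal.
V_out = 0 + 13677120 × 2.563e-07 V = 3.50545 V.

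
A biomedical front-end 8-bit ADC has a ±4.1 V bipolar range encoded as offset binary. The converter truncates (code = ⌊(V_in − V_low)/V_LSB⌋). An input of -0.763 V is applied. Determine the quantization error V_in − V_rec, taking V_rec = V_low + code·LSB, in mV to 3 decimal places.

5.750 mV

LSB = 8.2/2^8 = 32.031 mV.
(-0.763 − (−4.1))/0.0320312 = 104.1795; ⌊·⌋ gives code 104.
Code 104 maps back to (−4.1) + 104×0.0320312 V = -0.76875 V.
Error = -0.763 − (−0.76875) = 0.00575 V = 5.750 mV.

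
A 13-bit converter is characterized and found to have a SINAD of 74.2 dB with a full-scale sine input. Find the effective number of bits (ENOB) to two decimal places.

12.03 bits

ENOB = (SINAD − 1.76) / 6.02 = (74.2 − 1.76)/6.02 = 12.033.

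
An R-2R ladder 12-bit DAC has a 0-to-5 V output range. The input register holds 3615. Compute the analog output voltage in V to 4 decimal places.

4.4128 V

LSB = 5 V / 2^12 = 1.221 mV.
V_out = 0 + 3615 × 0.0012207 V = 4.41284 V.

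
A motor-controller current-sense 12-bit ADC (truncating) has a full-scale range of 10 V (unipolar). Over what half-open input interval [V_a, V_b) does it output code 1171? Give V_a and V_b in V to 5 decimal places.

LSB = 10/2^12 = 2.441 mV.
V_a = V_low + 1171·LSB = 2.85889 V; V_b = V_low + 1172·LSB = 2.86133 V.

[2.85889 V, 2.86133 V)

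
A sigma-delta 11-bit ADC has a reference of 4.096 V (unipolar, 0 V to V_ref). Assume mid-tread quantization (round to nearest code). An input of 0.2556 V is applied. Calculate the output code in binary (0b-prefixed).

code 0b10000000 (decimal 128)

LSB = 4.096 V / 2048 = 2.000 mV.
(0.2556 − 0) / 0.002 = 127.800 LSBs.
So the output code is 128.
In binary (0b-prefixed): 0b10000000.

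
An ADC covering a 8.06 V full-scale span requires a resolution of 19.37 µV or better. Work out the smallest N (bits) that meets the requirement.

Number of steps required ≥ 8.06 V / 19.37 µV = 416107.38.
Need 2^N ≥ 416107.38; 2^18 = 262144, 2^19 = 524288.
Minimum N = 19.

19 bits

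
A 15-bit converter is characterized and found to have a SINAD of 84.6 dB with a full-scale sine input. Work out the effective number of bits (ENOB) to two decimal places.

ENOB = (SINAD − 1.76) / 6.02 = (84.6 − 1.76)/6.02 = 13.761.

13.76 bits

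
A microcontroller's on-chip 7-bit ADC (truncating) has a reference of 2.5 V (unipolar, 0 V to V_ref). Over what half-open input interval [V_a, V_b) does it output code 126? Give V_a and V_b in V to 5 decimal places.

[2.46094 V, 2.48047 V)

LSB = 2.5/2^7 = 19.531 mV.
V_a = V_low + 126·LSB = 2.46094 V; V_b = V_low + 127·LSB = 2.48047 V.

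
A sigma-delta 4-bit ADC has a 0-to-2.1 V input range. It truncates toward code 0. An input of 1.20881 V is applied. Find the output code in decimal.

code 9

Full-scale span = 2.1 V; LSB = 2.1/2^4 = 131.250 mV.
(V_in − V_low)/LSB = (1.20881 − 0) / 0.13125 = 9.210.
Floor → code 9.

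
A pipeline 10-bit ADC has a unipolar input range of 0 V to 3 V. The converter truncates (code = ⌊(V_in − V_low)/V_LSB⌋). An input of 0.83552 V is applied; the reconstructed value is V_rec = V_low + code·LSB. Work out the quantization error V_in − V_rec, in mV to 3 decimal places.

0.559 mV

One LSB is 3 V / 1024 = 2.930 mV.
(0.83552 − 0)/0.00292969 = 285.1908; ⌊·⌋ gives code 285.
Code 285 maps back to 0 + 285×0.00292969 V = 0.83496094 V.
Difference: 0.000559062 V → 0.559 mV.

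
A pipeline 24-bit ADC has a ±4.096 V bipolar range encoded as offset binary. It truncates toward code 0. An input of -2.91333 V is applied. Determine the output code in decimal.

code 2422108

LSB = 8.192 V / 16777216 = 0.49 µV.
(-2.91333 − (−4.096)) / 4.88281e-07 = 2422108.160 LSBs.
Floor → code 2422108.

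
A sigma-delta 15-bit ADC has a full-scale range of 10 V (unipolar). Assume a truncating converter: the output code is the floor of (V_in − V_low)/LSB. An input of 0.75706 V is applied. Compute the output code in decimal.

code 2480

Full-scale span = 10 V; LSB = 10/2^15 = 305.18 µV.
Input sits at 2480.734 steps above V_low.
Floor → code 2480.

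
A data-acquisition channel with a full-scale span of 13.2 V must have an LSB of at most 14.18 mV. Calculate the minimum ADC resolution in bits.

10 bits

Number of steps required ≥ 13.2 V / 14.18 mV = 930.89.
Need 2^N ≥ 930.89; 2^9 = 512, 2^10 = 1024.
Minimum N = 10.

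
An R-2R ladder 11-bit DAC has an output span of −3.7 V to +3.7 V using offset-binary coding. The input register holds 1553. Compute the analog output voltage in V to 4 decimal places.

1.9114 V

LSB = 7.4 V / 2^11 = 3.613 mV.
V_out = (−3.7) + 1553 × 0.00361328 V = 1.91143 V.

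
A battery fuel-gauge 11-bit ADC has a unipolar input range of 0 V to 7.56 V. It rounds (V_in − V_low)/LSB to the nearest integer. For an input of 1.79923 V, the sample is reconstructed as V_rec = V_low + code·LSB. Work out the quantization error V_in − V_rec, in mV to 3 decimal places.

LSB = 7.56/2^11 = 3.691 mV.
Scaled input = 487.4105 LSBs, so code = 487.
Reconstructed: 1.7977148 V.
Error = 1.79923 − 1.7977148 = 0.00151516 V = 1.515 mV.

1.515 mV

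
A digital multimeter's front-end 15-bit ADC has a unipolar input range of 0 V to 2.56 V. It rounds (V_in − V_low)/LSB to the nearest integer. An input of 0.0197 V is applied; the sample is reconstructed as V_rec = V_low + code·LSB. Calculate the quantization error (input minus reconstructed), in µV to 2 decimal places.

LSB = 2.56/2^15 = 78.12 µV.
Scaled input = 252.1600 LSBs, so code = 252.
V_rec = 0 + 252·7.8125e-05 = 0.0196875 V.
Difference: 1.25e-05 V → 12.50 µV.

12.50 µV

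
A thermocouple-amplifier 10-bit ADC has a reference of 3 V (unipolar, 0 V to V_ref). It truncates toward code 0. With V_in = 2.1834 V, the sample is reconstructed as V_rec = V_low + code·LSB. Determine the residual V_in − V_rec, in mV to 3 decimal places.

LSB = 3/2^10 = 2.930 mV.
(2.1834 − 0)/0.00292969 = 745.2672; ⌊·⌋ gives code 745.
Reconstructed: 2.1826172 V.
V_in − V_rec = 0.000782812 V = 0.783 mV.

0.783 mV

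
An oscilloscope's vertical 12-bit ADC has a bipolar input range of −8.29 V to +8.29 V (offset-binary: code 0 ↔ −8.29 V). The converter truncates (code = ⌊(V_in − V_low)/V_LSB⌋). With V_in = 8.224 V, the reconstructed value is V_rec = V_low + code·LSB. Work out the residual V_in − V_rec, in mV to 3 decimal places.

Step size: 16.58 V ÷ 2^12 = 4.048 mV.
(8.224 − (−8.29))/0.00404785 = 4079.6951; ⌊·⌋ gives code 4079.
Code 4079 maps back to (−8.29) + 4079×0.00404785 V = 8.2211865 V.
Difference: 0.00281348 V → 2.813 mV.

2.813 mV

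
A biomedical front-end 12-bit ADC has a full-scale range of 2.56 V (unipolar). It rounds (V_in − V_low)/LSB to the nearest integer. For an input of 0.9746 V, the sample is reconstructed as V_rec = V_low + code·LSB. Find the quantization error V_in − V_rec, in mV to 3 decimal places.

0.225 mV

Step size: 2.56 V ÷ 2^12 = 0.625 mV.
(V_in − V_low)/LSB = (0.9746 − 0)/0.000625 = 1559.3600 → code 1559 (round).
Code 1559 maps back to 0 + 1559×0.000625 V = 0.974375 V.
Error = 0.9746 − 0.974375 = 0.000225 V = 0.225 mV.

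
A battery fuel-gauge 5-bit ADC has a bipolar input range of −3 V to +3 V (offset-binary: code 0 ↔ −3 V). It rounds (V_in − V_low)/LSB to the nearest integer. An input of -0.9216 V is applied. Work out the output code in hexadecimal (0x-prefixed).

LSB = 6 V / 32 = 187.500 mV.
(-0.9216 − (−3)) / 0.1875 = 11.085 LSBs.
Round → code 11.
In hexadecimal (0x-prefixed): 0xB.

code 0xB (decimal 11)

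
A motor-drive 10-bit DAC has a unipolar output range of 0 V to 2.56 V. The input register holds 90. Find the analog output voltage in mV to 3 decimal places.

LSB = 2.56 V / 2^10 = 2.500 mV.
V_out = 0 + 90 × 0.0025 V = 0.225 V.
= 225.000 mV.

225.000 mV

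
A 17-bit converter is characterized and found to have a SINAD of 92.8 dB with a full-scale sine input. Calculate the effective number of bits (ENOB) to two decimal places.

15.12 bits

ENOB = (SINAD − 1.76) / 6.02 = (92.8 − 1.76)/6.02 = 15.123.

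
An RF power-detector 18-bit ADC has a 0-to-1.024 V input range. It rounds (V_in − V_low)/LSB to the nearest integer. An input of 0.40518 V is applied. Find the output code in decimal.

LSB = 1.024 V / 262144 = 3.91 µV.
(V_in − V_low)/LSB = (0.40518 − 0) / 3.90625e-06 = 103726.080.
So the output code is 103726.

code 103726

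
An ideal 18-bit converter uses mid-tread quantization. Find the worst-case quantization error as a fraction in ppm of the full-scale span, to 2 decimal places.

Rounding → worst-case error = ½ LSB = V_FS/2^19, so 1e+06/524288 = 1.90735 ppm of full scale.

1.91 ppm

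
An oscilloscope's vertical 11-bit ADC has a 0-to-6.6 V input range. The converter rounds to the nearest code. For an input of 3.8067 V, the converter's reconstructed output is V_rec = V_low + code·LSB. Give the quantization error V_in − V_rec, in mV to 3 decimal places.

0.743 mV

One LSB is 6.6 V / 2048 = 3.223 mV.
Scaled input = 1181.2305 LSBs, so code = 1181.
Reconstructed: 3.805957 V.
Difference: 0.000742969 V → 0.743 mV.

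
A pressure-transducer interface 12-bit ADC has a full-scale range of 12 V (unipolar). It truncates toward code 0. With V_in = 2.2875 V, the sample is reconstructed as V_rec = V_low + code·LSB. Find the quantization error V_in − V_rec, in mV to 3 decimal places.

Step size: 12 V ÷ 2^12 = 2.930 mV.
Scaled input = 780.8000 LSBs, so code = 780.
Reconstructed: 2.2851562 V.
Error = 2.2875 − 2.2851562 = 0.00234375 V = 2.344 mV.

2.344 mV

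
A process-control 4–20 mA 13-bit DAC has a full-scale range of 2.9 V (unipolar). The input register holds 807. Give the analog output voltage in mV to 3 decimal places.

285.681 mV

LSB = 2.9 V / 2^13 = 354.00 µV.
V_out = 0 + 807 × 0.000354004 V = 0.285681 V.
= 285.681 mV.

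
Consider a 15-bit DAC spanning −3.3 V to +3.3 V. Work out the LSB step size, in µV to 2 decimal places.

Full-scale span = 6.6 V.
LSB = 6.6 / 2^15 = 6.6 / 32768 = 0.000201416 V = 201.42 µV.

201.42 µV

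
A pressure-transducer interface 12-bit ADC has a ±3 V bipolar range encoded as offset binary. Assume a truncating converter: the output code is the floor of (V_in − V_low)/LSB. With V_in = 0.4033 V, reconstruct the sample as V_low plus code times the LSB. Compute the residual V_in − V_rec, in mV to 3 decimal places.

LSB = 6/2^12 = 1.465 mV.
Scaled input = 2323.3195 LSBs, so code = 2323.
V_rec = (−3) + 2323·0.00146484 = 0.40283203 V.
Difference: 0.000467969 V → 0.468 mV.

0.468 mV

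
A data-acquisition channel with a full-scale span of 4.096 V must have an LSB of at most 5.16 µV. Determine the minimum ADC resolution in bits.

Number of steps required ≥ 4.096 V / 5.16 µV = 793798.45.
Need 2^N ≥ 793798.45; 2^19 = 524288, 2^20 = 1048576.
Minimum N = 20.

20 bits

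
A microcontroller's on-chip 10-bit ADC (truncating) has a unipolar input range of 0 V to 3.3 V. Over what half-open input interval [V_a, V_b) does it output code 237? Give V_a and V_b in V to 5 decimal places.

LSB = 3.3/2^10 = 3.223 mV.
V_a = V_low + 237·LSB = 0.76377 V; V_b = V_low + 238·LSB = 0.766992 V.

[0.76377 V, 0.76699 V)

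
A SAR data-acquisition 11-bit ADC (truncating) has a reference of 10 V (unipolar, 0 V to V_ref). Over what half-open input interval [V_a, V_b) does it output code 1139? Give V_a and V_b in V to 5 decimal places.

LSB = 10/2^11 = 4.883 mV.
V_a = V_low + 1139·LSB = 5.56152 V; V_b = V_low + 1140·LSB = 5.56641 V.

[5.56152 V, 5.56641 V)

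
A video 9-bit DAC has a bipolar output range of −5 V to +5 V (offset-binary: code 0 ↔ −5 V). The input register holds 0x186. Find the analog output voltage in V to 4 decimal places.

LSB = 10 V / 2^9 = 19.531 mV.
Code 0x186 = 390 decimal.
V_out = (−5) + 390 × 0.0195312 V = 2.61719 V.

2.6172 V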